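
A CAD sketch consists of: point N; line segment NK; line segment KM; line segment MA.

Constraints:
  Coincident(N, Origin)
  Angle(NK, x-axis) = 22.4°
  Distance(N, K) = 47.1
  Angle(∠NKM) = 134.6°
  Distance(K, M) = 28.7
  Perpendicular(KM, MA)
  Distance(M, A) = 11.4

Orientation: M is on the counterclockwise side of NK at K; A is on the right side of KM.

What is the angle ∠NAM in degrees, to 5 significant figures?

53.965°

N is at the origin; NK runs at 22.4° with length 47.1, so K = 47.1·(cos 22.4°, sin 22.4°) = (43.546, 17.948). ∠NKM = 134.6°, so KM runs at 22.4° + (180° − 134.6°) = 67.800° from the x-axis; with |KM| = 28.7, M = K + 28.7·(cos 67.800°, sin 67.800°) = (54.390, 44.521). The perpendicularity gives MA at right angles to KM; with |MA| = 11.4 on the right of KM, A = M + 11.4·(0.92587, -0.37784) = (64.945, 40.214). Then cos ∠NAM = AN·AM / (|AN||AM|), giving 53.965°.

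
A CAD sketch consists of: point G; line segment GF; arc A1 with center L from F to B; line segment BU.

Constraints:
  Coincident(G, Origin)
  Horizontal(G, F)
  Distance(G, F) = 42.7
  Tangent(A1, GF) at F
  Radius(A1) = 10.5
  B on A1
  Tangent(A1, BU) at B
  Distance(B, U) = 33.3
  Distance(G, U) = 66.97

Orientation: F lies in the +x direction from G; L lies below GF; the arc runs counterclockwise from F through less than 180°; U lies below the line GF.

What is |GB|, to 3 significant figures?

37.0

G is at the origin; GF is horizontal with |GF| = 42.7 and F on the +x side, so F = (42.7, 0.00). A1 meets GF tangentially, so LF is at right angles to GF, so L = F + (0, -10.5) = (42.7, -10.5). Since LB ⟂ BU (tangency), |LU| = √(10.5² + 33.3²) = 34.9 regardless of where B sits on A1. So U lies on both circle(G, 66.97) and circle(L, 34.9); the below-GF intersection is U = (49.9, -44.7). B is the foot of the tangent from U: B = (33.6, -15.7).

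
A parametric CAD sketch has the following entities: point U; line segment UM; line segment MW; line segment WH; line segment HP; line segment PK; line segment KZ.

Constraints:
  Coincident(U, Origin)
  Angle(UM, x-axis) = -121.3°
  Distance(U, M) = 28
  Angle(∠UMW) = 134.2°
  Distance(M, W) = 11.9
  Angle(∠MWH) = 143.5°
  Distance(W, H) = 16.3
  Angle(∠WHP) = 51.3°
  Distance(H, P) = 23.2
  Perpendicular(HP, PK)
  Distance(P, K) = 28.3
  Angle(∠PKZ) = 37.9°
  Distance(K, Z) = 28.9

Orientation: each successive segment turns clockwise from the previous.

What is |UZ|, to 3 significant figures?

40.5

HP ⟂ PK, so PK runs at -62.3°; with |PK| = 28.3, K = (-7.39, -34.3). ∠PKZ = 37.9° gives KZ at 156° from the x-axis; with |KZ| = 28.9, Z = (-33.7, -22.4). Then |UZ| = |Z − U| = 40.5.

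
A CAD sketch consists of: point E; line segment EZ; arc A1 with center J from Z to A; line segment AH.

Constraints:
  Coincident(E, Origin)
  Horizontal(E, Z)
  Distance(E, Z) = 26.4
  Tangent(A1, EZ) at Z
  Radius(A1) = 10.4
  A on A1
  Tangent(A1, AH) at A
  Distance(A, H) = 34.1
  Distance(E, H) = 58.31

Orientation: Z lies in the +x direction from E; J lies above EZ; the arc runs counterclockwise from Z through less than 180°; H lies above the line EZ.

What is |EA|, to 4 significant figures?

38.12

Checks: E.y = 0.00, Z.y = 0.00 ✓; ∠(JZ, ZE) = 90.00° ✓; |JZ| = 10.40 ✓; |JA| = 10.40 ✓; ∠(JA, AH) = 90.00° ✓; |AH| = 34.10 ✓; |EH| = 58.31 ✓.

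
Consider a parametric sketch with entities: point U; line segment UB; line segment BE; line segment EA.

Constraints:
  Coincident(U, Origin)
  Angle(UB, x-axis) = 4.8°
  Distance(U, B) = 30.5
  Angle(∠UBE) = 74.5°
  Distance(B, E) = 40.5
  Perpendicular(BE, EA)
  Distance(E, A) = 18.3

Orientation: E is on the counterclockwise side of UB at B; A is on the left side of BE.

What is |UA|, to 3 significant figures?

34.2

U is at the origin; UB runs at 4.8° with length 30.5, so B = 30.5·(cos 4.8°, sin 4.8°) = (30.4, 2.55). ∠UBE = 74.5°, so BE runs at 4.8° + (180° − 74.5°) = 110° from the x-axis; with |BE| = 40.5, E = B + 40.5·(cos 110°, sin 110°) = (16.3, 40.5). BE is perpendicular to EA; with |EA| = 18.3 on the left of BE, A = E + 18.3·(-0.938, -0.347) = (-0.821, 34.2). Then |UA| = |A − U| = 34.2.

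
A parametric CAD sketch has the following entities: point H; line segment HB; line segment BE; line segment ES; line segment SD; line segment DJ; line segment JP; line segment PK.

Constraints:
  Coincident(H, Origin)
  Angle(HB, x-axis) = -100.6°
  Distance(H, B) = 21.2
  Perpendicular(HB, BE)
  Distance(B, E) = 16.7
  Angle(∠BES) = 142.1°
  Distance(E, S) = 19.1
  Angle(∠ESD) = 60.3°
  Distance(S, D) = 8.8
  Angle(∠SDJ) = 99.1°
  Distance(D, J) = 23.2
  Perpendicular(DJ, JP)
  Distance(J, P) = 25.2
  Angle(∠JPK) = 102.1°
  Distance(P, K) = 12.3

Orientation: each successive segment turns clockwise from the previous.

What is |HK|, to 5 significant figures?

51.284

H is at the origin; HB runs at -100.6° with length 21.2, so B = (-3.8998, -20.838). HB is perpendicular to BE, so BE runs at 169.40°; with |BE| = 16.7, E = (-20.315, -17.766). ∠BES = 142.1° gives ES at 131.50° from the x-axis; with |ES| = 19.1, S = (-32.971, -3.4612). ∠ESD = 60.3° gives SD at 11.800° from the x-axis; with |SD| = 8.8, D = (-24.357, -1.6616). ∠SDJ = 99.1° gives DJ at -69.100° from the x-axis; with |DJ| = 23.2, J = (-16.080, -23.335). The perpendicularity gives JP at right angles to DJ, so JP runs at -159.10°; with |JP| = 25.2, P = (-39.622, -32.325). ∠JPK = 102.1° gives PK at 123.00° from the x-axis; with |PK| = 12.3, K = (-46.321, -22.009). Then |HK| = |K − H| = 51.284.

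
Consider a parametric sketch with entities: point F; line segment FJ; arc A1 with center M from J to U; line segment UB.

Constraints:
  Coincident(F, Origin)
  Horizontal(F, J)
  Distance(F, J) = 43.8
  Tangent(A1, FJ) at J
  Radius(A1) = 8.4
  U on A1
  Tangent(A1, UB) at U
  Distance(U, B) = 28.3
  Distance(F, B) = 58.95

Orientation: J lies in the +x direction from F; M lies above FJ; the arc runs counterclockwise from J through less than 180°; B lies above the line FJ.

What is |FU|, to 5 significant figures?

52.988

F is at the origin; F and J share the same y with |FJ| = 43.8 and J on the +x side, so J = (43.800, 0.0000). A1 meets FJ tangentially, so MJ is at right angles to FJ, so M = J + (0, 8.4) = (43.800, 8.4000). Since MU ⟂ UB (tangency), |MB| = √(8.4² + 28.3²) = 29.520 regardless of where U sits on A1. So B lies on both circle(F, 58.95) and circle(M, 29.520); the above-FJ intersection is B = (45.161, 37.889). U is the foot of the tangent from B: U = (51.954, 10.416).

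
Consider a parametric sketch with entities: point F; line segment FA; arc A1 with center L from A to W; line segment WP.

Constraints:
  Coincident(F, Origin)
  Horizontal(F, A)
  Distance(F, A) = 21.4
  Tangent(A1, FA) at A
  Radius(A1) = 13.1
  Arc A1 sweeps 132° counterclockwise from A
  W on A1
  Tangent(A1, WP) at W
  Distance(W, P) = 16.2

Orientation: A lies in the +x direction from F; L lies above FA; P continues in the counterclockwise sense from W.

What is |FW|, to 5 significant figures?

38.046

F is at the origin; FA is horizontal with |FA| = 21.4 and A on the +x side, so A = (21.400, 0.0000). The tangent condition forces LA to be normal to FA, so L = A + (0, 13.1) = (21.400, 13.100). On A1, A sits at bearing -90° from L; a 132° counterclockwise sweep puts W at bearing 42°, so W = L + 13.1·(cos 42°, sin 42°) = (31.135, 21.866). Then |FW| = |W − F| = 38.046.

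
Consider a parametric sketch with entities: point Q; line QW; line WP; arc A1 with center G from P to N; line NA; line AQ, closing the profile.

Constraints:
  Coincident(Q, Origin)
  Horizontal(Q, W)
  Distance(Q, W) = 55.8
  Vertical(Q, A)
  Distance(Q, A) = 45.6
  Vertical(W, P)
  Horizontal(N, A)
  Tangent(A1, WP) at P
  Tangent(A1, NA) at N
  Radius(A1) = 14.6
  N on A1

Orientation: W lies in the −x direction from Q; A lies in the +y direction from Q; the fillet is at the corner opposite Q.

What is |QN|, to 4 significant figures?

61.46

Q is at the origin; Q and W share the same y with |QW| = 55.8 and W on the −x side, so W = (-55.80, 0.000). QA is vertical with |QA| = 45.6 and A on the +y side, so A = (0.000, 45.60). The virtual corner opposite Q is at (-55.80, 45.60). Since A1 is tangent to WP there, GP ⟂ WP and the tangent condition forces GN to be normal to NA, with radius 14.6, so the center G sits 14.6 in from both sides at G = (-41.20, 31.00). That places the tangent points at P = (-55.80, 31.00) on WP and N = (-41.20, 45.60) on NA. Then |QN| = |N − Q| = 61.46.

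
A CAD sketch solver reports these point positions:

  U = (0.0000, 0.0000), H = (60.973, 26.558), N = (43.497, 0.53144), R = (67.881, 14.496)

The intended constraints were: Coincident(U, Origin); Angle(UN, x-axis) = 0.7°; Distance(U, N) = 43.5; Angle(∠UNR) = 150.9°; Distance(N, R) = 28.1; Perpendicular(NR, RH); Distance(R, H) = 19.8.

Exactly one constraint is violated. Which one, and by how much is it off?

Distance(R, H) = 19.8 — off by 5.90.

U = (0.00, 0.00) ✓; UN at 0.7000° ✓; |UN| = 43.50 ✓; ∠UNR = 150.9° ✓; |NR| = 28.10 ✓; ∠(NR, RH) = 90.00° ✓; |RH| = 13.90 ✗.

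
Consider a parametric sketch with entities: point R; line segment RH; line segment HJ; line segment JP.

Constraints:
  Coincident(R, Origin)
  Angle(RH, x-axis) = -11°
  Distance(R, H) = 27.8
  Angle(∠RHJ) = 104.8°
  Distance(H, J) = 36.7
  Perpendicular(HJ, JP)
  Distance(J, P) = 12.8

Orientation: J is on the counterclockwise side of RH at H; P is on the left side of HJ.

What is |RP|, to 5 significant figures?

46.008

R is at the origin; RH runs at -11.0° with length 27.8, so H = 27.8·(cos -11.0°, sin -11.0°) = (27.289, -5.3045). ∠RHJ = 104.8°, so HJ runs at -11.0° + (180° − 104.8°) = 64.200° from the x-axis; with |HJ| = 36.7, J = H + 36.7·(cos 64.200°, sin 64.200°) = (43.262, 27.737). The perpendicularity gives JP at right angles to HJ; with |JP| = 12.8 on the left of HJ, P = J + 12.8·(-0.90032, 0.43523) = (31.738, 33.308). Then |RP| = |P − R| = 46.008.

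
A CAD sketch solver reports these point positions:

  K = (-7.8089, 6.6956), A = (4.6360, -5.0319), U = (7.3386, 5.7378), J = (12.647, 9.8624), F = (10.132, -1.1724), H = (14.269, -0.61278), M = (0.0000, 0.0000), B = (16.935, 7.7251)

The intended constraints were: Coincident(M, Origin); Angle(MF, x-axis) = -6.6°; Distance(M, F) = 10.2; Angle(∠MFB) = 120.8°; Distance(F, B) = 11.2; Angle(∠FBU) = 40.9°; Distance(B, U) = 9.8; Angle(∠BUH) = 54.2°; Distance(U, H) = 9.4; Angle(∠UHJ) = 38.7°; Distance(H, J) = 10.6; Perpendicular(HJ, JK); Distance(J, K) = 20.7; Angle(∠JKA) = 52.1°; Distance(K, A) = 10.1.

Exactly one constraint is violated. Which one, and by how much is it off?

Distance(K, A) = 10.1 — off by 7.00.

M = (0.00, 0.00) ✓; MF at -6.600° ✓; |MF| = 10.20 ✓; ∠MFB = 120.8° ✓; |FB| = 11.20 ✓; ∠FBU = 40.90° ✓; |BU| = 9.800 ✓; ∠BUH = 54.20° ✓; |UH| = 9.400 ✓; ∠UHJ = 38.70° ✓; |HJ| = 10.60 ✓; ∠(HJ, JK) = 90.00° ✓; |JK| = 20.70 ✓; ∠JKA = 52.10° ✓; |KA| = 17.10 ✗.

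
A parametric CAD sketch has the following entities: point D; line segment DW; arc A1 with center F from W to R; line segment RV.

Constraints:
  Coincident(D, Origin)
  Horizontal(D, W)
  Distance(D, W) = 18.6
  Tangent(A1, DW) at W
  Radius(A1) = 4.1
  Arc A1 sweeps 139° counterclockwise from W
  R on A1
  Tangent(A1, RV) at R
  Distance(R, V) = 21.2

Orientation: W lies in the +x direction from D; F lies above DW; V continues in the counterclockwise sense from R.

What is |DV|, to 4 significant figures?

21.76

On A1, W sits at bearing -90° from F; a 139° counterclockwise sweep puts R at bearing 49°, so R = F + 4.1·(cos 49°, sin 49°) = (21.29, 7.194). Since A1 is tangent to RV there, FR ⟂ RV, so RV runs along (−sin 49°, cos 49°); with |RV| = 21.2, V = (5.290, 21.10). Then |DV| = |V − D| = 21.76.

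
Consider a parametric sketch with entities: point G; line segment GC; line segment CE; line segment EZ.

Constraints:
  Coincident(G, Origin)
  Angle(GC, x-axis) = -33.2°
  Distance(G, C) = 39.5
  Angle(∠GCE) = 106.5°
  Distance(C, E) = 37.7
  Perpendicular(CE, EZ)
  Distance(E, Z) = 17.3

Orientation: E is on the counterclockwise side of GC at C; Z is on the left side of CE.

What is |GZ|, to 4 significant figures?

53.07

G is at the origin; GC runs at -33.2° with length 39.5, so C = 39.5·(cos -33.2°, sin -33.2°) = (33.05, -21.63). ∠GCE = 106.5°, so CE runs at -33.2° + (180° − 106.5°) = 40.30° from the x-axis; with |CE| = 37.7, E = C + 37.7·(cos 40.30°, sin 40.30°) = (61.80, 2.755). The perpendicularity gives EZ at right angles to CE; with |EZ| = 17.3 on the left of CE, Z = E + 17.3·(-0.6468, 0.7627) = (50.62, 15.95). Then |GZ| = |Z − G| = 53.07.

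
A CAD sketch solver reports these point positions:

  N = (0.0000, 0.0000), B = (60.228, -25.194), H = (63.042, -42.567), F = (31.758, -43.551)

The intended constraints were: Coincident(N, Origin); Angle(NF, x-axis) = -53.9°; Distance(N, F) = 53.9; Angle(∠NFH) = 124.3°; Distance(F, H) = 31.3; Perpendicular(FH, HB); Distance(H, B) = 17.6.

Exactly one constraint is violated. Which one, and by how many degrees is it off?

Perpendicular(FH, HB) — off by 7.40°.

N = (0.00, 0.00) ✓; NF at -53.90° ✓; |NF| = 53.90 ✓; ∠NFH = 124.3° ✓; |FH| = 31.30 ✓; ∠(FH, HB) = 97.40° ✗; |HB| = 17.60 ✓.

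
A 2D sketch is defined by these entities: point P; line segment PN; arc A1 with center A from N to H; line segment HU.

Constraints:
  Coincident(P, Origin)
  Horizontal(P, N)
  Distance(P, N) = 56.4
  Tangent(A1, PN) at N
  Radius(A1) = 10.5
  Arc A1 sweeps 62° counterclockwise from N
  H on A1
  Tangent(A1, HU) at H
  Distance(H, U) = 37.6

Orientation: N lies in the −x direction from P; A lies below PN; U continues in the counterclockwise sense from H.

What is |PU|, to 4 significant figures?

91.90

P is at the origin; P and N share the same y with |PN| = 56.4 and N on the −x side, so N = (-56.40, 0.000). Tangency of A1 to PN means the radius AN is perpendicular to PN, so A = N + (0, -10.5) = (-56.40, -10.50). On A1, N sits at bearing 90° from A; a 62° counterclockwise sweep puts H at bearing 152°, so H = A + 10.5·(cos 152°, sin 152°) = (-65.67, -5.571). Tangency of A1 to HU means the radius AH is perpendicular to HU, so HU runs along (−sin 152°, cos 152°); with |HU| = 37.6, U = (-83.32, -38.77). Then |PU| = |U − P| = 91.90.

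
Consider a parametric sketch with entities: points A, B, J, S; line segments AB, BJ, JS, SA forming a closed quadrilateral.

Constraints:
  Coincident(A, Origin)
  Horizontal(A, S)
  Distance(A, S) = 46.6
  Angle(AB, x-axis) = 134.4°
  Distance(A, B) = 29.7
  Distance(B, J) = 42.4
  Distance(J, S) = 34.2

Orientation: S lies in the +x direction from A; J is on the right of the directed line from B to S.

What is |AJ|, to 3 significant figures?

13.6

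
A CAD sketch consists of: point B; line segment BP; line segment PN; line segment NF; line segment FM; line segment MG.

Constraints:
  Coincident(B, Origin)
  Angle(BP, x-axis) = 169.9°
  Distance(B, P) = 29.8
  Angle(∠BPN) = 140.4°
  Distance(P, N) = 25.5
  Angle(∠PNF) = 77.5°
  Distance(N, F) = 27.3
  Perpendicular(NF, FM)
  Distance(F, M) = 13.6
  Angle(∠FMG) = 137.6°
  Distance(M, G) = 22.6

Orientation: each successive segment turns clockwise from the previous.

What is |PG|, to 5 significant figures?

8.4783

NF is perpendicular to FM, so FM runs at -62.200°; with |FM| = 13.6, M = (-15.339, 25.376). ∠FMG = 137.6° gives MG at -104.60° from the x-axis; with |MG| = 22.6, G = (-21.036, 3.5058). Then |PG| = |G − P| = 8.4783.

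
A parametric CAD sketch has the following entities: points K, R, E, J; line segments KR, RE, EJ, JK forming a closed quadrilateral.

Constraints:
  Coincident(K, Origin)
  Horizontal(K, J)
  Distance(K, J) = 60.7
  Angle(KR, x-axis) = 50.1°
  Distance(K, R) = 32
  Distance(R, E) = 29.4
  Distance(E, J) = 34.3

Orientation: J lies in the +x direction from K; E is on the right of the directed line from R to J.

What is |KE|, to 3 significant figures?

27.0

K is at the origin; KJ is horizontal with |KJ| = 60.7 and J in +x, so J = (60.7, 0). KR runs at 50.1° with |KR| = 32.0, so R = (20.5, 24.5). E is determined by |RE| = 29.4 and |EJ| = 34.3 together: it lies at the intersection of circle(R, 29.4) and circle(J, 34.3). With |RJ| = 47.1, the foot of the radical line on RJ is 20.2 from R and the perpendicular offset is √(29.4² − 20.2²) = 21.3. Taking the right-of-RJ solution: E = (26.7, -4.20).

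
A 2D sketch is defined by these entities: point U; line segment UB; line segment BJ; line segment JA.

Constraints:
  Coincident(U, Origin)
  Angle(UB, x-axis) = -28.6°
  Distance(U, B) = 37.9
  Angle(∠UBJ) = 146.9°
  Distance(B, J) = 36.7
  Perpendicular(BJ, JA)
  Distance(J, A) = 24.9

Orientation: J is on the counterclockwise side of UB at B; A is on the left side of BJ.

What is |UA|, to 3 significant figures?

68.6

∠UBJ = 146.9°, so BJ runs at -28.6° + (180° − 146.9°) = 4.50° from the x-axis; with |BJ| = 36.7, J = B + 36.7·(cos 4.50°, sin 4.50°) = (69.9, -15.3). BJ ⟂ JA; with |JA| = 24.9 on the left of BJ, A = J + 24.9·(-0.0785, 0.997) = (67.9, 9.56). Then |UA| = |A − U| = 68.6.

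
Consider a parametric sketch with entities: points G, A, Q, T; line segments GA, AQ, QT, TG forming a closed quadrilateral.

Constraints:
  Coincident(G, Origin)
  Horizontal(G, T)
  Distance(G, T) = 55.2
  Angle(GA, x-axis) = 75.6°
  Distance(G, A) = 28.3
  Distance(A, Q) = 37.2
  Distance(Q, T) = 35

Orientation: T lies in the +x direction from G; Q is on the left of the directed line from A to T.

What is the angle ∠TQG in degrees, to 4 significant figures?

71.94°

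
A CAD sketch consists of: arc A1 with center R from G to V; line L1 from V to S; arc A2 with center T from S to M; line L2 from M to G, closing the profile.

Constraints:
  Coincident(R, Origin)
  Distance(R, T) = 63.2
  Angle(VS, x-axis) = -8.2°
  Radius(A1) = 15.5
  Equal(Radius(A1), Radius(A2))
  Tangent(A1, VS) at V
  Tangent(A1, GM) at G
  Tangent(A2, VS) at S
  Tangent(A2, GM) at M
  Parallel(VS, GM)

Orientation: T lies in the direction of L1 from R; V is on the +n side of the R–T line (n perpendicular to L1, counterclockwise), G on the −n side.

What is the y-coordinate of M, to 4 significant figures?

-24.36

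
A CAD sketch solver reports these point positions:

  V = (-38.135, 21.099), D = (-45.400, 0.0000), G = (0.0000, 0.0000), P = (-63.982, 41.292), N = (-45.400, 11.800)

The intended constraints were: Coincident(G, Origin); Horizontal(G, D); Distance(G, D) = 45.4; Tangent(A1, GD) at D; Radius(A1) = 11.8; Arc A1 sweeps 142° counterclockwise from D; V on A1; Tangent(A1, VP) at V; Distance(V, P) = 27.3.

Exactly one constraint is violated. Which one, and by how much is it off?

Distance(V, P) = 27.3 — off by 5.50.

G = (0.00, 0.00) ✓; G.y = 0.00, D.y = 0.00 ✓; |GD| = 45.40 ✓; ∠(ND, DG) = 90.00° ✓; |ND| = 11.80 ✓; bearing(N→V) − bearing(N→D) = 142.0° ✓; |NV| = 11.80 ✓; ∠(NV, VP) = 90.00° ✓; |VP| = 32.80 ✗.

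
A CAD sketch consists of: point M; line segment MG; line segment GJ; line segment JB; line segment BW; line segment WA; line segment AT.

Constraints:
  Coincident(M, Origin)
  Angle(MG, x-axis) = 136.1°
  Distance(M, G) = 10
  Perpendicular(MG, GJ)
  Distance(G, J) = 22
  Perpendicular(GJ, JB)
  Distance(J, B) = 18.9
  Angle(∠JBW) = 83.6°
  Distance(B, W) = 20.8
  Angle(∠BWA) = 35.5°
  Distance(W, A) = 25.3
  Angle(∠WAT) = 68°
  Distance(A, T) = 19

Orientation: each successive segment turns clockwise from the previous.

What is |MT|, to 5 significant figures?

28.936

M is at the origin; MG runs at 136.1° with length 10.0, so G = (-7.2055, 6.9340). MG ⟂ GJ, so GJ runs at 46.100°; with |GJ| = 22.0, J = (8.0493, 22.786). GJ ⟂ JB, so JB runs at -43.900°; with |JB| = 18.9, B = (21.668, 9.6808). ∠JBW = 83.6° gives BW at -140.30° from the x-axis; with |BW| = 20.8, W = (5.6642, -3.6055). ∠BWA = 35.5° gives WA at 75.200° from the x-axis; with |WA| = 25.3, A = (12.127, 20.855). ∠WAT = 68.0° gives AT at -36.800° from the x-axis; with |AT| = 19.0, T = (27.341, 9.4737). Then |MT| = |T − M| = 28.936.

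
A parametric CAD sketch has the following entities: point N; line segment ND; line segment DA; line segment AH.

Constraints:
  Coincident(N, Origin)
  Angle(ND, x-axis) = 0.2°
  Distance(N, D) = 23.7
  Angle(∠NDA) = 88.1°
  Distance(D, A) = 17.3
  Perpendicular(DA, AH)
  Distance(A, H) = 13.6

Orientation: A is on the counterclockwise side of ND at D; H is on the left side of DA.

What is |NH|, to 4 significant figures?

19.35

∠NDA = 88.1°, so DA runs at 0.2° + (180° − 88.1°) = 92.10° from the x-axis; with |DA| = 17.3, A = D + 17.3·(cos 92.10°, sin 92.10°) = (23.07, 17.37). The perpendicularity gives AH at right angles to DA; with |AH| = 13.6 on the left of DA, H = A + 13.6·(-0.9993, -0.03664) = (9.475, 16.87). Then |NH| = |H − N| = 19.35.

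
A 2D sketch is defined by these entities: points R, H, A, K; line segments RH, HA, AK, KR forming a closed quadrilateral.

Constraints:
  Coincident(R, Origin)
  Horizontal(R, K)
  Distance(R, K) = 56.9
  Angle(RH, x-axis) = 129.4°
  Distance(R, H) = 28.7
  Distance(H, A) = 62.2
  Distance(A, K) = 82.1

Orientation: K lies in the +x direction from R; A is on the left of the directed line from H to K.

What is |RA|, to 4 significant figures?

74.78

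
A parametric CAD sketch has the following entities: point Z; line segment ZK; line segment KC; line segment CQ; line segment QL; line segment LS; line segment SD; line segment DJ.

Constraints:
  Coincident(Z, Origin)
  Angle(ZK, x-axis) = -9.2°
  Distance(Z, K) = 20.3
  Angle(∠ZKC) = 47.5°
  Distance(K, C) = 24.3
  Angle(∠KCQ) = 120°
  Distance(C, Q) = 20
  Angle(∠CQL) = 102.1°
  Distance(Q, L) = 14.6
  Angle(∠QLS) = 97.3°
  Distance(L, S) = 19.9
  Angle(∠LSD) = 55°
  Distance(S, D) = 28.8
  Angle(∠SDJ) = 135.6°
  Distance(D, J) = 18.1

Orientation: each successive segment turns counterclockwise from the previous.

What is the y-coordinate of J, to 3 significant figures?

31.3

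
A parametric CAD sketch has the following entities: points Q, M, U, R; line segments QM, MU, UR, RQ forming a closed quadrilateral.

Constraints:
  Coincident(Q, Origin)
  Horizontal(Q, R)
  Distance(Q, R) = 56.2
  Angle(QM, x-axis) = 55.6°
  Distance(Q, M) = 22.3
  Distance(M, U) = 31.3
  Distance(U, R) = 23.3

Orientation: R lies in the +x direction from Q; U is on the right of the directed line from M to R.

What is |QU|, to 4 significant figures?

33.80

Checks: |MU| = 31.30 ✓; |UR| = 23.30 ✓.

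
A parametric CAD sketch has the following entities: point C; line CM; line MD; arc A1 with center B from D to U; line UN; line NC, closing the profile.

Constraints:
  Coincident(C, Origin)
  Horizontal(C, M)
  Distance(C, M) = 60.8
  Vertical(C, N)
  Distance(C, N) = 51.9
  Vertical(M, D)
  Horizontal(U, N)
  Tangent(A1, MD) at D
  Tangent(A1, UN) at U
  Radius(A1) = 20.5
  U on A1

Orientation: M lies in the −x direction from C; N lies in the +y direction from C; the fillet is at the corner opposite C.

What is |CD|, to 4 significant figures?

68.43

C is at the origin; CM is horizontal with |CM| = 60.8 and M on the −x side, so M = (-60.80, 0.000). CN is vertical with |CN| = 51.9 and N on the +y side, so N = (0.000, 51.90). The virtual corner opposite C is at (-60.80, 51.90). Since A1 is tangent to MD there, BD ⟂ MD and the tangent condition forces BU to be normal to UN, with radius 20.5, so the center B sits 20.5 in from both sides at B = (-40.30, 31.40). That places the tangent points at D = (-60.80, 31.40) on MD and U = (-40.30, 51.90) on UN. Then |CD| = |D − C| = 68.43.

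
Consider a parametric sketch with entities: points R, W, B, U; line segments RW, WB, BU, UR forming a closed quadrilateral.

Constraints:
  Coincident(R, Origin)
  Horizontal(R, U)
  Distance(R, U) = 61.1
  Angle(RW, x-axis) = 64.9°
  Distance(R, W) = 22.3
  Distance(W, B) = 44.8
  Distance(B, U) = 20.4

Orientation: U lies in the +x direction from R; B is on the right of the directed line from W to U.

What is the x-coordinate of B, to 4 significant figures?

43.03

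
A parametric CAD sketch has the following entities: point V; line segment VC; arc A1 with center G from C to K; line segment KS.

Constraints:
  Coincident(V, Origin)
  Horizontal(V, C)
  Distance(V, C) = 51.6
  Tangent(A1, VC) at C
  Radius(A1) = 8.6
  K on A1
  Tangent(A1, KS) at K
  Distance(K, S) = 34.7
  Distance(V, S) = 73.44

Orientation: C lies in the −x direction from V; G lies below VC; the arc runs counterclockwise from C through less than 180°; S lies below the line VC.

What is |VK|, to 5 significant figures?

60.845

V is at the origin; VC is horizontal with |VC| = 51.6 and C on the −x side, so C = (-51.600, 0.0000). Tangency of A1 to VC means the radius GC is perpendicular to VC, so G = C + (0, -8.6) = (-51.600, -8.6000). Since GK ⟂ KS (tangency), |GS| = √(8.6² + 34.7²) = 35.750 regardless of where K sits on A1. So S lies on both circle(V, 73.44) and circle(G, 35.750); the below-VC intersection is S = (-59.137, -43.546). K is the foot of the tangent from S: K = (-60.196, -8.8625).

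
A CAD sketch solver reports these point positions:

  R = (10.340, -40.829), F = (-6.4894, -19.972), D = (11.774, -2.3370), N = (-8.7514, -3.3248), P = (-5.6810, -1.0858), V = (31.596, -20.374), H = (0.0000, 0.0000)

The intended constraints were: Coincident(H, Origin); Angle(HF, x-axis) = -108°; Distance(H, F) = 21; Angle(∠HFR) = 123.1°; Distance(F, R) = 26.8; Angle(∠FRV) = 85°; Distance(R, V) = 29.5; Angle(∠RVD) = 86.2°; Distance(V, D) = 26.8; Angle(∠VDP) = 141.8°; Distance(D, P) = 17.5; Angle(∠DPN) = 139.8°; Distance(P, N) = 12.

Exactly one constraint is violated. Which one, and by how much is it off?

Distance(P, N) = 12 — off by 8.20.

H = (0.00, 0.00) ✓; HF at -108.0° ✓; |HF| = 21.00 ✓; ∠HFR = 123.1° ✓; |FR| = 26.80 ✓; ∠FRV = 85.00° ✓; |RV| = 29.50 ✓; ∠RVD = 86.20° ✓; |VD| = 26.80 ✓; ∠VDP = 141.8° ✓; |DP| = 17.50 ✓; ∠DPN = 139.8° ✓; |PN| = 3.800 ✗.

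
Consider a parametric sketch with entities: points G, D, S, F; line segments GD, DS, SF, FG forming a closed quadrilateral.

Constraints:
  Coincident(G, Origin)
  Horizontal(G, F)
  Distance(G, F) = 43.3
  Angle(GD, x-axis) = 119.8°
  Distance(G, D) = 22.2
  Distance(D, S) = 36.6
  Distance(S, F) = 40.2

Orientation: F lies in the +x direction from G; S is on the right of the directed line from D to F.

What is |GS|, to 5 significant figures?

14.482

Checks: |DS| = 36.60 ✓; |SF| = 40.20 ✓.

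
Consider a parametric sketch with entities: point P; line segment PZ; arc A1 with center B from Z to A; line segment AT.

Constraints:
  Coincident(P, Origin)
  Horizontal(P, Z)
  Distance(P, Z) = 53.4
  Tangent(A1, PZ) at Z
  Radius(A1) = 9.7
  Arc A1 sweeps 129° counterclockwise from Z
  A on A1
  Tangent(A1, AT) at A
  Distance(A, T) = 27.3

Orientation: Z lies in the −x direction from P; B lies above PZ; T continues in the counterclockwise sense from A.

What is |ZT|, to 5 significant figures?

38.256

P is at the origin; PZ is horizontal with |PZ| = 53.4 and Z on the −x side, so Z = (-53.400, 0.0000). Since A1 is tangent to PZ there, BZ ⟂ PZ, so B = Z + (0, 9.7) = (-53.400, 9.7000). On A1, Z sits at bearing -90° from B; a 129° counterclockwise sweep puts A at bearing 39°, so A = B + 9.7·(cos 39°, sin 39°) = (-45.862, 15.804). Tangency of A1 to AT means the radius BA is perpendicular to AT, so AT runs along (−sin 39°, cos 39°); with |AT| = 27.3, T = (-63.042, 37.020). Then |ZT| = |T − Z| = 38.256.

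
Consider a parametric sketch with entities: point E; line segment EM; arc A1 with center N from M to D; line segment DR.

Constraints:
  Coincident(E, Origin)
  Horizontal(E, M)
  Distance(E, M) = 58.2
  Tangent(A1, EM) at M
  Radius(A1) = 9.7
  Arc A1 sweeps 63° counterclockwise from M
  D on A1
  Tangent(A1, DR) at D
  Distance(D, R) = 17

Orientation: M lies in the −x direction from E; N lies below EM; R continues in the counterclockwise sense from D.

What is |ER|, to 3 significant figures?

77.3

E is at the origin; E and M share the same y with |EM| = 58.2 and M on the −x side, so M = (-58.2, 0.00). Tangency of A1 to EM means the radius NM is perpendicular to EM, so N = M + (0, -9.7) = (-58.2, -9.70). On A1, M sits at bearing 90° from N; a 63° counterclockwise sweep puts D at bearing 153°, so D = N + 9.7·(cos 153°, sin 153°) = (-66.8, -5.30). Since A1 is tangent to DR there, ND ⟂ DR, so DR runs along (−sin 153°, cos 153°); with |DR| = 17.0, R = (-74.6, -20.4). Then |ER| = |R − E| = 77.3.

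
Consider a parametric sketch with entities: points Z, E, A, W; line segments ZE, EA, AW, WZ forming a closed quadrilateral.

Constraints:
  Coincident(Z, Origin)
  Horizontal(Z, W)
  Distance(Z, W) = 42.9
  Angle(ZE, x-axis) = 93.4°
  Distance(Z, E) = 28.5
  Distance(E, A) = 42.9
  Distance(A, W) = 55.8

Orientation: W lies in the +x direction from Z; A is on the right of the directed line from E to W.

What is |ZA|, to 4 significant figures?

17.49

Checks: ZE at 93.40° ✓; |EA| = 42.90 ✓; |AW| = 55.80 ✓.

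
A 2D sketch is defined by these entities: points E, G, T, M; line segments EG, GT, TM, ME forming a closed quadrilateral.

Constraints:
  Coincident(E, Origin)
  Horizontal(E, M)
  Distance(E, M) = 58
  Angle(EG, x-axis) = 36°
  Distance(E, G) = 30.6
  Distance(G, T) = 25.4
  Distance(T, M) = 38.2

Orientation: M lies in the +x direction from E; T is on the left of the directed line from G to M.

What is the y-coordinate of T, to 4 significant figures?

35.28

Checks: |GT| = 25.40 ✓; |TM| = 38.20 ✓.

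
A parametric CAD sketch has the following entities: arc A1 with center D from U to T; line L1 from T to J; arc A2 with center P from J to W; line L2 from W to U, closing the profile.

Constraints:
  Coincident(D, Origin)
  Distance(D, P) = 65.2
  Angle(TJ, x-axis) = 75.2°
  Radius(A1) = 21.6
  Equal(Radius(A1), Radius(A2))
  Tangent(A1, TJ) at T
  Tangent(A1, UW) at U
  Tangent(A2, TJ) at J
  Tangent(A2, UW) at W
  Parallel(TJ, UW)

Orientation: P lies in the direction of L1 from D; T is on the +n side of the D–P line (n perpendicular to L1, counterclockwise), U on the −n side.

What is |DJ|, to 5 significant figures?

68.685

The slot axis is L1's direction at 75.2°, so u = (cos 75.2°, sin 75.2°) = (0.25545, 0.96682) and n = (−sin 75.2°, cos 75.2°) = (-0.96682, 0.25545). D is at the origin and P lies 65.2 along u from D, so P = 65.2·u = (16.655, 63.037). Tangency of A1 to both parallel lines with radius 21.6 puts T and U at D ± 21.6·n: T = (-20.883, 5.5176), U = (20.883, -5.5176). Equal radii place J and W the same way about P: J = P + 21.6·n = (-4.2283, 68.555), W = P − 21.6·n = (37.538, 57.519). Then |DJ| = |J − D| = 68.685.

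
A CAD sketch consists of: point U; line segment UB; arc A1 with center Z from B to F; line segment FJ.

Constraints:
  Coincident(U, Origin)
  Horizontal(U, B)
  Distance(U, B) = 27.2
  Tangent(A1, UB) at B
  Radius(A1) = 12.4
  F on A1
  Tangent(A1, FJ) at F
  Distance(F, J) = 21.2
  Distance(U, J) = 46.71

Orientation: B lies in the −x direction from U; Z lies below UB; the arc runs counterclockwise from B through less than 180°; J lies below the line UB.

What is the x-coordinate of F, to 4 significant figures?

-38.25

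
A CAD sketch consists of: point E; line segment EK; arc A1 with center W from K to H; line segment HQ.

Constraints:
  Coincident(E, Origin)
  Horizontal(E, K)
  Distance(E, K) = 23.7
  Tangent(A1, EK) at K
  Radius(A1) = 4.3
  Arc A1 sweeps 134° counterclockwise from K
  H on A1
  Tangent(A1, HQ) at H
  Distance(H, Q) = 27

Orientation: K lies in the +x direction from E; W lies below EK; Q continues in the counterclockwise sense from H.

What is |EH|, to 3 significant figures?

21.9

E is at the origin; E and K share the same y with |EK| = 23.7 and K on the +x side, so K = (23.7, 0.00). Since A1 is tangent to EK there, WK ⟂ EK, so W = K + (0, -4.3) = (23.7, -4.30). On A1, K sits at bearing 90° from W; a 134° counterclockwise sweep puts H at bearing 224°, so H = W + 4.3·(cos 224°, sin 224°) = (20.6, -7.29). Then |EH| = |H − E| = 21.9.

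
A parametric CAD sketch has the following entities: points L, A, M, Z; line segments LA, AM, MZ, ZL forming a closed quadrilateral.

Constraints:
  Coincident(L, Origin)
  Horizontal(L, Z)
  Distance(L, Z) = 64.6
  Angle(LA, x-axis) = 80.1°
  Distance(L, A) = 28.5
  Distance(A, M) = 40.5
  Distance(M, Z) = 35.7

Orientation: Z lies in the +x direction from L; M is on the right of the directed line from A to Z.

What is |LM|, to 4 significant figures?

29.49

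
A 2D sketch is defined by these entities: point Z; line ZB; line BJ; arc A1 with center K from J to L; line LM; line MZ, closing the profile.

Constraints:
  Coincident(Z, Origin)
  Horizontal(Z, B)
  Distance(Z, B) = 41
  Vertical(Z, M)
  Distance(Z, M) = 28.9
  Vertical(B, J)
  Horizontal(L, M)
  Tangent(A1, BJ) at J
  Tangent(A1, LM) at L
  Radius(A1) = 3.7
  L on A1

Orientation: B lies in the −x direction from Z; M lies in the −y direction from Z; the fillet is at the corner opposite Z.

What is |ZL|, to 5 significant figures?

47.186

Z is at the origin; Z and B share the same y with |ZB| = 41.0 and B on the −x side, so B = (-41.000, 0.0000). Z and M share the same x with |ZM| = 28.9 and M on the −y side, so M = (0.0000, -28.900). The virtual corner opposite Z is at (-41.000, -28.900). A1 meets BJ tangentially, so KJ is at right angles to BJ and the tangent condition forces KL to be normal to LM, with radius 3.7, so the center K sits 3.7 in from both sides at K = (-37.300, -25.200). That places the tangent points at J = (-41.000, -25.200) on BJ and L = (-37.300, -28.900) on LM. Then |ZL| = |L − Z| = 47.186.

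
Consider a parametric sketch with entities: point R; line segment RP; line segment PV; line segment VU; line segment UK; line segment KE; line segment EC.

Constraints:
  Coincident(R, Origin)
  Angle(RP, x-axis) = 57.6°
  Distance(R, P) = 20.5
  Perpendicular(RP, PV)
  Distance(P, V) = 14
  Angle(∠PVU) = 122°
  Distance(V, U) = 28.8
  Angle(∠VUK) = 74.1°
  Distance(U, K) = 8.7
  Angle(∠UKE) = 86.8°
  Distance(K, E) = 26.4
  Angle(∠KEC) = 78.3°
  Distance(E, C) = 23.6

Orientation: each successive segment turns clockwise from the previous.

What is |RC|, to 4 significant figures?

43.43

∠UKE = 86.8° gives KE at 70.50° from the x-axis; with |KE| = 26.4, E = (23.07, 8.335). ∠KEC = 78.3° gives EC at -31.20° from the x-axis; with |EC| = 23.6, C = (43.25, -3.890). Then |RC| = |C − R| = 43.43.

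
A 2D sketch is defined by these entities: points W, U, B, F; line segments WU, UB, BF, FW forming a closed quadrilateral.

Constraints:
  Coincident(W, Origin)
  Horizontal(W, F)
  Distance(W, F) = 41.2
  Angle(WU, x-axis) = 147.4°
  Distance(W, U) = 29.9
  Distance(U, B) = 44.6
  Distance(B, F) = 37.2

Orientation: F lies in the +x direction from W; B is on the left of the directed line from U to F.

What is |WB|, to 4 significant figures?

33.69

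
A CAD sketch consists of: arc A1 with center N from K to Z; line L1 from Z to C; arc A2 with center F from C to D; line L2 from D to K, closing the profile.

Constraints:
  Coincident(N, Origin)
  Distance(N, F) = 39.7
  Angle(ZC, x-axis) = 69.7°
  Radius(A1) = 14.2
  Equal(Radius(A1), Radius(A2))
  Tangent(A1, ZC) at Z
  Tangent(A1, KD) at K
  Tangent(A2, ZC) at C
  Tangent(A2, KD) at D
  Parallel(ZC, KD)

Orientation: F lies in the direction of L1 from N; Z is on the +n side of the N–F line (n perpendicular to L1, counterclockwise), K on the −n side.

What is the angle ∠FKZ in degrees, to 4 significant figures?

70.32°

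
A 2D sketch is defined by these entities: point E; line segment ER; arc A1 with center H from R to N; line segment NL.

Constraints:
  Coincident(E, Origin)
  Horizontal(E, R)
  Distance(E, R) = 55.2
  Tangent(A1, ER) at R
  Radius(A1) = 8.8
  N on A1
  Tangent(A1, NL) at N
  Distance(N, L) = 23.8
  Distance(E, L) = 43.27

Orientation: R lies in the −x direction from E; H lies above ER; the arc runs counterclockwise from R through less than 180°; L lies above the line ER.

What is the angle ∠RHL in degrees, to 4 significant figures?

129.0°

E is at the origin; ER is horizontal with |ER| = 55.2 and R on the −x side, so R = (-55.20, 0.000). A1 meets ER tangentially, so HR is at right angles to ER, so H = R + (0, 8.8) = (-55.20, 8.800). Since HN ⟂ NL (tangency), |HL| = √(8.8² + 23.8²) = 25.37 regardless of where N sits on A1. So L lies on both circle(E, 43.27) and circle(H, 25.37); the above-ER intersection is L = (-35.48, 24.77). N is the foot of the tangent from L: N = (-47.63, 4.306).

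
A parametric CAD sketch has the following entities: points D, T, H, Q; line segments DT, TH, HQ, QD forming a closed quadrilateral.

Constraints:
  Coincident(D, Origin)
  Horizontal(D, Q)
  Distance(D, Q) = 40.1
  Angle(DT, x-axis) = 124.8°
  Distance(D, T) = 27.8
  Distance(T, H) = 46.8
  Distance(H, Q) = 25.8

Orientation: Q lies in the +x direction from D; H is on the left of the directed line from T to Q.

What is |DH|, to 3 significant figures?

39.2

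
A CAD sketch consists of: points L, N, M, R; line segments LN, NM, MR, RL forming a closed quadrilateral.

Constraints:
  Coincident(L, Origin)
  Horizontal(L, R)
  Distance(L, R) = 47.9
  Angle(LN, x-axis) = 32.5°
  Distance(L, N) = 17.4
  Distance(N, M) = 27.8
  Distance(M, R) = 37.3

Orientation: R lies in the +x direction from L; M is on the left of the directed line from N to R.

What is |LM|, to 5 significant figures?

44.233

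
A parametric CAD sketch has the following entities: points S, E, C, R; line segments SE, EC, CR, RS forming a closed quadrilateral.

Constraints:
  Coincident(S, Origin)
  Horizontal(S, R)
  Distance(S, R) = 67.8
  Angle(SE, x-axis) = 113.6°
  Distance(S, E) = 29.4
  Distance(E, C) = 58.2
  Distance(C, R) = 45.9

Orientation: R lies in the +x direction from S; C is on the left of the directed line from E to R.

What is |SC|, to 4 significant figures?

60.08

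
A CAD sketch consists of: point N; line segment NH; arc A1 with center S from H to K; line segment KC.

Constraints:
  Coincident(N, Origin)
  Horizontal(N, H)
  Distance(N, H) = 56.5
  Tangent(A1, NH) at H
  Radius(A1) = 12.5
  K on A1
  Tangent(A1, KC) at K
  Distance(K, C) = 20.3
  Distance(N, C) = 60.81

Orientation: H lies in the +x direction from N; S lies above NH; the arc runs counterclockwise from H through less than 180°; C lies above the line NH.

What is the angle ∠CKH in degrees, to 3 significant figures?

111°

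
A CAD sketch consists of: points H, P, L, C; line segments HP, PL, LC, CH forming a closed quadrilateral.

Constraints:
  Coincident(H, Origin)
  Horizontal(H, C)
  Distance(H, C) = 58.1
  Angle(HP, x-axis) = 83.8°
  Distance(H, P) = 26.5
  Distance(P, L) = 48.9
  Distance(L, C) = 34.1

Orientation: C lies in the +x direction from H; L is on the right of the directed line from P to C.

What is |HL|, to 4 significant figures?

31.95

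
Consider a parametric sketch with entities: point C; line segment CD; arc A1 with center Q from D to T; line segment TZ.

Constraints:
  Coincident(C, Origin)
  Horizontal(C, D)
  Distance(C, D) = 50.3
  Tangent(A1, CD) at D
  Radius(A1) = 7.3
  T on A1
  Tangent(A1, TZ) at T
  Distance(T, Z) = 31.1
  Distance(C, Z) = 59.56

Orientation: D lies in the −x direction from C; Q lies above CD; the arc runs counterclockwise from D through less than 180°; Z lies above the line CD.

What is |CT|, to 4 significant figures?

43.72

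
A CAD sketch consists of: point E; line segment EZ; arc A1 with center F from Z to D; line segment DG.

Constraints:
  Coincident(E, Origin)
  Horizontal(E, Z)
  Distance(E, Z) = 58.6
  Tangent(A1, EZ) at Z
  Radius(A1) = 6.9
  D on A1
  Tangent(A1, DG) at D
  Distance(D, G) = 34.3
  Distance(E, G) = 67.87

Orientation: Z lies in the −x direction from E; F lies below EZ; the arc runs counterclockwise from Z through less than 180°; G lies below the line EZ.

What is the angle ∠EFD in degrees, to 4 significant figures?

167.2°

Checks: |EZ| = 58.60 ✓; |FD| = 6.900 ✓; ∠(FD, DG) = 90.00° ✓; |DG| = 34.30 ✓; |EG| = 67.87 ✓.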